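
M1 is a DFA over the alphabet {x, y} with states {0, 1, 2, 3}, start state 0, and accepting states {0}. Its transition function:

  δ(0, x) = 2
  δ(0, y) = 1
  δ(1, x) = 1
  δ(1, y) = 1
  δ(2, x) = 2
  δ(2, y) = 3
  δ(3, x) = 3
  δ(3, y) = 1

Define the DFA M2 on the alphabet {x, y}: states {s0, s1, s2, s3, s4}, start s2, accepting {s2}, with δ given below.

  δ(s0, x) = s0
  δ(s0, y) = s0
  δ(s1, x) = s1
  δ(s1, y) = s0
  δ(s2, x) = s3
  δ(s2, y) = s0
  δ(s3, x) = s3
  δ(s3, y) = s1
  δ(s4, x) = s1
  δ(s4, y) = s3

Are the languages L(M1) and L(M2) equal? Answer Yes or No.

Exploring the product automaton M1 × M2 from the start pair (0, s2), following both machines on each input symbol, reaches 4 state pairs: (0, s2), (2, s3), (1, s0), (3, s1).
M1 accepts in {0} and M2 accepts in {s2}. In every reachable pair the two components are either both accepting — (0, s2) — or both non-accepting, so no string is accepted by exactly one of the machines: L(M1) \ L(M2) and L(M2) \ L(M1) are both empty.
Hence every string is accepted by M1 iff it is accepted by M2, and the two languages coincide.

Yes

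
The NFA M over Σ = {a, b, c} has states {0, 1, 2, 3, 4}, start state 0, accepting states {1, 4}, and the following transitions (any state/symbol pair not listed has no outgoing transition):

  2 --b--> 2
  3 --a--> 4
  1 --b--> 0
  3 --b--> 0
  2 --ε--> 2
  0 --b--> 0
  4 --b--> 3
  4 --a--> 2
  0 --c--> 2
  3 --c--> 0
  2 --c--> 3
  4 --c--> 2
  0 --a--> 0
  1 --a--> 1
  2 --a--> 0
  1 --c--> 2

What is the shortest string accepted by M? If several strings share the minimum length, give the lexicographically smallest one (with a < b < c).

A breadth-first search from 0 reaches an accepting state first via the path 0 → 2 → 3 → 4 on input cca.
No string of length < 3 is accepted (BFS exhausts all shorter strings without reaching an accepting state), and cca is the lexicographically least accepting string of length 3.

cca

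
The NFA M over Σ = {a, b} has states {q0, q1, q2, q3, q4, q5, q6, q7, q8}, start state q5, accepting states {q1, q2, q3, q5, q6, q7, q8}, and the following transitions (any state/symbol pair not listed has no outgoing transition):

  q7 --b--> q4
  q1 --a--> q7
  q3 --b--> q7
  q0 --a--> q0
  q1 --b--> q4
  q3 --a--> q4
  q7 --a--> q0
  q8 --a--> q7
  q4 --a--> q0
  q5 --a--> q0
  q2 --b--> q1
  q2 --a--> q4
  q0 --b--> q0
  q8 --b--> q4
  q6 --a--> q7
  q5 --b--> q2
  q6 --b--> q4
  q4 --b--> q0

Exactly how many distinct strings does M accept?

4

The useful subgraph on states {q1, q2, q5, q7} is acyclic, so L(M) is finite; the longest accepting path visits 4 useful states, giving maximum string length 3.
Counting accepting paths from q5 by length: 1 of length 0, 1 of length 1, 1 of length 2, 1 of length 3. Total 4.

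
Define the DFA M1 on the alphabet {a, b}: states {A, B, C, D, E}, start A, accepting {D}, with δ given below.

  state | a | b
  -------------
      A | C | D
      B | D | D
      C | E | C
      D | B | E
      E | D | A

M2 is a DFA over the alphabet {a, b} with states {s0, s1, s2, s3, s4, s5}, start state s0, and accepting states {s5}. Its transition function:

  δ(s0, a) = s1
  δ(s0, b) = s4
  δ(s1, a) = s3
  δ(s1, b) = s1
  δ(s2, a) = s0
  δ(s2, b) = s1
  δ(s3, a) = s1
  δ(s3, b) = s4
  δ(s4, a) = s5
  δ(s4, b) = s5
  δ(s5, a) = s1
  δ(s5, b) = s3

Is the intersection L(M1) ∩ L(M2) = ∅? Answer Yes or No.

The string aabb is accepted by both M1 and M2.
Hence L(M1) ∩ L(M2) ≠ ∅.

No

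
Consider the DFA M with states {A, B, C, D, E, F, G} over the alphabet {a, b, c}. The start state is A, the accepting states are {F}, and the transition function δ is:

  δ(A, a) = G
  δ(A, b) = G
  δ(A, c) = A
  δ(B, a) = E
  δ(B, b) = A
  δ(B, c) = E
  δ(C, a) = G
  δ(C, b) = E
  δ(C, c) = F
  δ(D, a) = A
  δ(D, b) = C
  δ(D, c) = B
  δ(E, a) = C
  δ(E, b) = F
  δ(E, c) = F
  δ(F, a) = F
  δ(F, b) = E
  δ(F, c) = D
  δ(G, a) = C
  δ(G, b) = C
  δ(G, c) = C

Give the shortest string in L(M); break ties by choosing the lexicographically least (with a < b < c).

A breadth-first search from A reaches an accepting state first via the path A → G → C → F on input aac.
No string of length < 3 is accepted (BFS exhausts all shorter strings without reaching an accepting state), and aac is the lexicographically least accepting string of length 3.

aac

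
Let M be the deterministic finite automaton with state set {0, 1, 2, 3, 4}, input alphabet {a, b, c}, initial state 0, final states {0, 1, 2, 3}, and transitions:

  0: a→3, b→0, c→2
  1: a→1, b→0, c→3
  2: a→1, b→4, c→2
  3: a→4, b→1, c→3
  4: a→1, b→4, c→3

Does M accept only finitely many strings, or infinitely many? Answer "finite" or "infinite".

State 0 is reachable from the start and can reach an accepting state, and it lies on the cycle 0 → 0.
Traversing that cycle any number of times yields accepted strings of unbounded length, so the language is infinite.

infinite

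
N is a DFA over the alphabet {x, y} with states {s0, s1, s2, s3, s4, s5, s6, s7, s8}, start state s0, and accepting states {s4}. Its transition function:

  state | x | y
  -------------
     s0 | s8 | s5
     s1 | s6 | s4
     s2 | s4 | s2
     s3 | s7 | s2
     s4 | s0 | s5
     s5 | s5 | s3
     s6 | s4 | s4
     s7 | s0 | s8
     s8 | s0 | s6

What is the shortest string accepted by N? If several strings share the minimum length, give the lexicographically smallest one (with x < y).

xyx

A breadth-first search from s0 reaches an accepting state first via the path s0 → s8 → s6 → s4 on input xyx.
No string of length < 3 is accepted (BFS exhausts all shorter strings without reaching an accepting state), and xyx is the lexicographically least accepting string of length 3.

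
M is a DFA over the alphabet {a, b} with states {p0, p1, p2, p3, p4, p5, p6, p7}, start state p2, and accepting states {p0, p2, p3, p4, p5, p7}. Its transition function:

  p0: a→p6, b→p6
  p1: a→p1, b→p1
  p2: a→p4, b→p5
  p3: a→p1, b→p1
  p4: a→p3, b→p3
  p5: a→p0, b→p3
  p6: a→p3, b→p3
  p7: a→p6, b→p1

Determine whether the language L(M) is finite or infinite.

finite

The useful states (reachable from p2 and able to reach an accepting state) are {p0, p2, p3, p4, p5, p6}.
Restricted to these states the transition graph has no cycle, so every accepting path has bounded length and L is finite.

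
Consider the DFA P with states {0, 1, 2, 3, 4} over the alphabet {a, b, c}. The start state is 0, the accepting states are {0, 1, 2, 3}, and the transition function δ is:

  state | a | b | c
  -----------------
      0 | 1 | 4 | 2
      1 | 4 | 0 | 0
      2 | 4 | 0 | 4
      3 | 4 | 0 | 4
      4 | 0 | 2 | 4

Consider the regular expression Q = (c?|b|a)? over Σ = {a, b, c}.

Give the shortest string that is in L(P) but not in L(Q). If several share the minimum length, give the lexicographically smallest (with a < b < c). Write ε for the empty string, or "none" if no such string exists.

ab

The string ab is accepted by P but not by Q.
No shorter string lies in the difference, and ab is the lexicographically first length-2 string in L(P) \ L(Q).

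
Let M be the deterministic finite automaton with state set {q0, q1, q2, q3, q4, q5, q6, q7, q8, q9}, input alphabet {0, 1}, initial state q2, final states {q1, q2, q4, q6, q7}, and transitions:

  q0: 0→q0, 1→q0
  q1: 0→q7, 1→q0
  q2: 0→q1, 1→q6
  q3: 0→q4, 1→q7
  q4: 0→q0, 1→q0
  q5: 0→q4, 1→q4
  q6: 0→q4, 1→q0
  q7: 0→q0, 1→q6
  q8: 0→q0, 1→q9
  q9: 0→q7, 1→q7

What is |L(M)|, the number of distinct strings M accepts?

7

The useful subgraph on states {q1, q2, q4, q6, q7} is acyclic, so L(M) is finite; the longest accepting path visits 5 useful states, giving maximum string length 4.
Counting accepting paths from q2 by length: 1 of length 0, 2 of length 1, 2 of length 2, 1 of length 3, 1 of length 4. Total 7.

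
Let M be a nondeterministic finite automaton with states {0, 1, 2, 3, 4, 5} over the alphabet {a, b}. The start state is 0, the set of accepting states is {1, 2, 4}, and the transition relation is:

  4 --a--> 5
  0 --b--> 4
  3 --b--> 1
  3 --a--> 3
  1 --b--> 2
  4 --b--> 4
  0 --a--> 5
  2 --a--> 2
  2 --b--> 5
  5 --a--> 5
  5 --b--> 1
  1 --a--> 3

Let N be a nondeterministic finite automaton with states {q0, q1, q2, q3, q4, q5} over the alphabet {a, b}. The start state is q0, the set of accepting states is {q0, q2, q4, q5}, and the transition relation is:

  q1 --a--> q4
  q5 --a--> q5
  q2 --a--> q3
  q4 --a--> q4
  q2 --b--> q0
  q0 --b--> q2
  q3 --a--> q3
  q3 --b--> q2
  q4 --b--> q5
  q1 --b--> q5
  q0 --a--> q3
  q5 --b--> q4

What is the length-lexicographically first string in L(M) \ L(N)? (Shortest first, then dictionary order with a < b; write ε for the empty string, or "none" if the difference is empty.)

abba

The string abba is accepted by M but not by N.
No shorter string lies in the difference, and abba is the lexicographically first length-4 string in L(M) \ L(N).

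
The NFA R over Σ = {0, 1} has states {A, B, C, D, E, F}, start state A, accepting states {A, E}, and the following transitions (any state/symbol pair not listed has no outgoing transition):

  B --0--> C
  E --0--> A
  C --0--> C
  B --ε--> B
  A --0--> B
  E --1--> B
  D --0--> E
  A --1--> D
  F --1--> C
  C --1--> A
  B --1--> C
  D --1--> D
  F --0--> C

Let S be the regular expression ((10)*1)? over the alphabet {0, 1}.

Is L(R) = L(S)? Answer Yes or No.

No

The string 10 is accepted by R but rejected by S.
So L(R) ≠ L(S).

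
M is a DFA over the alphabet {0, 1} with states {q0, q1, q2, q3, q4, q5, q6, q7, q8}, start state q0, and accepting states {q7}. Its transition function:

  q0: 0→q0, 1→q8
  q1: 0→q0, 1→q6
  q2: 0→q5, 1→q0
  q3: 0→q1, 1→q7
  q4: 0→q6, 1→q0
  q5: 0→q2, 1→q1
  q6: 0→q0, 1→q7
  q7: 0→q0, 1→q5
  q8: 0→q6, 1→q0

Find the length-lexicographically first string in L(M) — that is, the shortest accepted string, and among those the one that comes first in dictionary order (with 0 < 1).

101

A breadth-first search from q0 reaches an accepting state first via the path q0 → q8 → q6 → q7 on input 101.
No string of length < 3 is accepted (BFS exhausts all shorter strings without reaching an accepting state), and 101 is the lexicographically least accepting string of length 3.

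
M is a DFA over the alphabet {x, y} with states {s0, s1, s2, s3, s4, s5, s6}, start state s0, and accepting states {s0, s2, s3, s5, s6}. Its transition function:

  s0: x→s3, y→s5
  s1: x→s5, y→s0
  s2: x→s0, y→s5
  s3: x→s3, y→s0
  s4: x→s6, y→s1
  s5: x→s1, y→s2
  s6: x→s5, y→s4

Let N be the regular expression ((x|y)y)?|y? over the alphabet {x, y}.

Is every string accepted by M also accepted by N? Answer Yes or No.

No

The string x is in L(M) but not in L(N).
So L(M) ⊄ L(N).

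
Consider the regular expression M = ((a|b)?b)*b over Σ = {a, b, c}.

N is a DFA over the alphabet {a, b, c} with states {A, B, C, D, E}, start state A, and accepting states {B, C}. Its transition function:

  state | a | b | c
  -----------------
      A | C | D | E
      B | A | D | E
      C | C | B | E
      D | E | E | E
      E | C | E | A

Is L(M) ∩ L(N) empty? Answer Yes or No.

Converting the expression M to a DFA (subset construction, then merging equivalent states) gives the minimal DFA with states {m0, m1, m2, m3}, start state m0, accepting states {m2} and transitions m0: a→m1, b→m2, c→m3; m1: a→m3, b→m0, c→m3; m2: a→m1, b→m2, c→m3; m3: a→m3, b→m3, c→m3.
Exploring the product automaton M × N from the start pair (m0, A), following both machines on each input symbol, reaches 14 state pairs: (m0, A), (m1, C), (m2, D), (m3, E), (m3, C), (m0, B), (m1, E), (m2, E), (m3, A), (m3, B), (m1, A), (m0, E), (m3, D), (m0, D).
M accepts in {m2} and N accepts in {B, C}; no reachable pair has both components accepting, so no string drives both machines to acceptance simultaneously and L(M) ∩ L(N) = ∅.
So no string is accepted by both, and the intersection is empty.

Yes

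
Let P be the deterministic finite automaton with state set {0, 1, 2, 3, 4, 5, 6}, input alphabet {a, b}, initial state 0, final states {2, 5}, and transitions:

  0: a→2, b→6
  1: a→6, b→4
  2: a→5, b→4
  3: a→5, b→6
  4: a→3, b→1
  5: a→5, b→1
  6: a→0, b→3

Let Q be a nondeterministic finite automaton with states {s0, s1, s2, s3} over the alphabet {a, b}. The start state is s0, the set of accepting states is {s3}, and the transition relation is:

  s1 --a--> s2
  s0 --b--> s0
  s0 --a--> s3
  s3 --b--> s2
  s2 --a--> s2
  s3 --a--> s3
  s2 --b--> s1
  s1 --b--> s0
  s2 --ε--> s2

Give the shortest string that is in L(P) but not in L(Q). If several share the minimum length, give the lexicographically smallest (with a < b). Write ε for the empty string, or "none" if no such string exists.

The string abaa is accepted by P but not by Q.
No shorter string lies in the difference, and abaa is the lexicographically first length-4 string in L(P) \ L(Q).

abaa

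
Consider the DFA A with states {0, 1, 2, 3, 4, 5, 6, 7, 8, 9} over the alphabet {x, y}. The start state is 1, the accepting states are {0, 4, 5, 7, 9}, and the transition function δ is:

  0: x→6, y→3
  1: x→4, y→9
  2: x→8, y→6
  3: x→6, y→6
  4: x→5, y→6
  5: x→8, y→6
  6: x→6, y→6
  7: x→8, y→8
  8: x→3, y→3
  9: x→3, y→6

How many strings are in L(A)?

3

The useful subgraph on states {1, 4, 5, 9} is acyclic, so L(A) is finite; the longest accepting path visits 3 useful states, giving maximum string length 2.
Counting accepting paths from 1 by length: 2 of length 1, 1 of length 2. Total 3.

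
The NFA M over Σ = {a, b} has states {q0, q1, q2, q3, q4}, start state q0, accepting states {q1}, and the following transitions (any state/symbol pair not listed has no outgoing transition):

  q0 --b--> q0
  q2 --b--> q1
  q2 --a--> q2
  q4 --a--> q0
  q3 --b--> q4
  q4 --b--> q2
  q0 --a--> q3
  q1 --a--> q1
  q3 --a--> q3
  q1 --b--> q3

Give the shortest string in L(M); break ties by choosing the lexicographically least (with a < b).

A breadth-first search from q0 reaches an accepting state first via the path q0 → q3 → q4 → q2 → q1 on input abbb.
No string of length < 4 is accepted (BFS exhausts all shorter strings without reaching an accepting state), and abbb is the lexicographically least accepting string of length 4.

abbb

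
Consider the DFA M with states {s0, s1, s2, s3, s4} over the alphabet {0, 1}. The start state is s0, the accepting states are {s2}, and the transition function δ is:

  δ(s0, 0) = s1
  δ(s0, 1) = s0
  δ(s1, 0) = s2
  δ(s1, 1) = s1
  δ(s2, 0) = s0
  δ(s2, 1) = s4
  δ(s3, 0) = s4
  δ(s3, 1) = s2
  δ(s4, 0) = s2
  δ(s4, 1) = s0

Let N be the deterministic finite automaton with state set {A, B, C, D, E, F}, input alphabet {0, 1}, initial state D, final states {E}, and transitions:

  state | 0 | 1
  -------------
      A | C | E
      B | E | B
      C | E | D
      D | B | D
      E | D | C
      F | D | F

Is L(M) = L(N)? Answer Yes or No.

Yes

Exploring the product automaton M × N from the start pair (s0, D), following both machines on each input symbol, reaches 4 state pairs: (s0, D), (s1, B), (s2, E), (s4, C).
M accepts in {s2} and N accepts in {E}. In every reachable pair the two components are either both accepting — (s2, E) — or both non-accepting, so no string is accepted by exactly one of the machines: L(M) \ L(N) and L(N) \ L(M) are both empty.
Hence every string is accepted by M iff it is accepted by N, and the two languages coincide.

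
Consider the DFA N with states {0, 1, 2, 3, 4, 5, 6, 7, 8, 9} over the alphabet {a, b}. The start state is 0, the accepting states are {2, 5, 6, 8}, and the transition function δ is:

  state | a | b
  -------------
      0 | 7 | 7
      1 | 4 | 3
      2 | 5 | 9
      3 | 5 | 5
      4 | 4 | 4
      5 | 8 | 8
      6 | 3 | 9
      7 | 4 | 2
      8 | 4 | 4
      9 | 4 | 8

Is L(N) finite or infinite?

finite

The useful states (reachable from 0 and able to reach an accepting state) are {0, 2, 5, 7, 8, 9}.
Restricted to these states the transition graph has no cycle, so every accepting path has bounded length and L is finite.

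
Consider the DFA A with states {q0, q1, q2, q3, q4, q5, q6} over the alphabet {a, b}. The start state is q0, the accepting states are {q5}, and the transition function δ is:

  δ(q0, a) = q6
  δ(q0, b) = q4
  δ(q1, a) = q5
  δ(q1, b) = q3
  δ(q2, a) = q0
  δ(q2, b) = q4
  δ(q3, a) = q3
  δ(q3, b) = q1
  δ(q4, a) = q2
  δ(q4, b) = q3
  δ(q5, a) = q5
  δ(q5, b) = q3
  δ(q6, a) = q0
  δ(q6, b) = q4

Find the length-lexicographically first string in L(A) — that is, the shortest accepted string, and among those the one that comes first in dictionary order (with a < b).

A breadth-first search from q0 reaches an accepting state first via the path q0 → q4 → q3 → q1 → q5 on input bbba.
No string of length < 4 is accepted (BFS exhausts all shorter strings without reaching an accepting state), and bbba is the lexicographically least accepting string of length 4.

bbba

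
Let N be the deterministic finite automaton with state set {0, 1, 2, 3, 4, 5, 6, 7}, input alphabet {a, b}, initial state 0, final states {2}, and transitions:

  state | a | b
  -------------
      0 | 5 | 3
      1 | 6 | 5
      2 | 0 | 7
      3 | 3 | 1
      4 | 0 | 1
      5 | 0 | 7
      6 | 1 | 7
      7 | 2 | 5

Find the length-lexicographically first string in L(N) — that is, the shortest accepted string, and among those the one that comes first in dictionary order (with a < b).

aba

A breadth-first search from 0 reaches an accepting state first via the path 0 → 5 → 7 → 2 on input aba.
No string of length < 3 is accepted (BFS exhausts all shorter strings without reaching an accepting state), and aba is the lexicographically least accepting string of length 3.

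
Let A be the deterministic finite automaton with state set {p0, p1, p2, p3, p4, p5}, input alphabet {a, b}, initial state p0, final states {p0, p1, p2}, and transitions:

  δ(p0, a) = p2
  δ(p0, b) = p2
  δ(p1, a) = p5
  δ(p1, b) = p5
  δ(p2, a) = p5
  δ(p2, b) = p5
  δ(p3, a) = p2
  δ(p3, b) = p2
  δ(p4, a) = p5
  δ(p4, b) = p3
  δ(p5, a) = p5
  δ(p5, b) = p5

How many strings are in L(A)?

The useful subgraph on states {p0, p2} is acyclic, so L(A) is finite; the longest accepting path visits 2 useful states, giving maximum string length 1.
Counting accepting paths from p0 by length: 1 of length 0, 2 of length 1. Total 3.

3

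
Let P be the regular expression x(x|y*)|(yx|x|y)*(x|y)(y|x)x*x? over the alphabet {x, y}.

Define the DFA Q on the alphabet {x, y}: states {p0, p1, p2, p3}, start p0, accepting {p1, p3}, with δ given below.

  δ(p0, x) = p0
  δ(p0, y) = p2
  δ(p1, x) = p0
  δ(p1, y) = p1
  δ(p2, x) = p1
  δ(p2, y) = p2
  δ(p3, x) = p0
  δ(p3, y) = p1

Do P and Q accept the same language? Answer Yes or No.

The string x is accepted by P but rejected by Q.
So L(P) ≠ L(Q).

No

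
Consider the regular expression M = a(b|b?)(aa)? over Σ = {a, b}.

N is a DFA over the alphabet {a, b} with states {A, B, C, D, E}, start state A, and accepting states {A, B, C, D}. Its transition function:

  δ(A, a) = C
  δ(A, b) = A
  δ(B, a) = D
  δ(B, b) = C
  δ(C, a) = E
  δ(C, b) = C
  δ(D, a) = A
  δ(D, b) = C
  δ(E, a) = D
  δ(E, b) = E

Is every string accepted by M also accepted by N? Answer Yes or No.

Yes

Converting the expression M to a DFA (subset construction, then merging equivalent states) gives the minimal DFA with states {m0, m1, m2, m3, m4, m5}, start state m0, accepting states {m1, m4, m5} and transitions m0: a→m1, b→m2; m1: a→m3, b→m4; m2: a→m2, b→m2; m3: a→m5, b→m2; m4: a→m3, b→m2; m5: a→m2, b→m2.
Exploring the product automaton M × N from the start pair (m0, A), following both machines on each input symbol, reaches 9 state pairs: (m0, A), (m1, C), (m2, A), (m3, E), (m4, C), (m2, C), (m5, D), (m2, E), (m2, D).
M accepts in {m1, m4, m5} and N accepts in {A, B, C, D}. The reachable pairs whose M-component is accepting are (m1, C), (m4, C), (m5, D); in each of them the N-component is accepting too, so the product for L(M) \ L(N) (M-component accepting, N-component rejecting) has no reachable accepting pair and the difference is empty.
Hence every string in L(M) is also in L(N).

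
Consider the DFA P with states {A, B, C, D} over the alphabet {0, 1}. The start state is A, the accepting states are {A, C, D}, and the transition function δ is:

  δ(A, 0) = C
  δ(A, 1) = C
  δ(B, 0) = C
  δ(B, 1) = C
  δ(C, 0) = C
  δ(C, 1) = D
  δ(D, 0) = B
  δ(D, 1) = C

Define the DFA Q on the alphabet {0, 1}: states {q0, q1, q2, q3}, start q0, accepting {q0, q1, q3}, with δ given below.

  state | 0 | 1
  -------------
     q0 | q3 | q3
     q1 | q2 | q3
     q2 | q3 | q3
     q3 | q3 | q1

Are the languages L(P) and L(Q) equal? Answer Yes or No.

Yes

Exploring the product automaton P × Q from the start pair (A, q0), following both machines on each input symbol, reaches 4 state pairs: (A, q0), (C, q3), (D, q1), (B, q2).
P accepts in {A, C, D} and Q accepts in {q0, q1, q3}. In every reachable pair the two components are either both accepting — (A, q0), (C, q3), (D, q1) — or both non-accepting, so no string is accepted by exactly one of the machines: L(P) \ L(Q) and L(Q) \ L(P) are both empty.
Hence every string is accepted by P iff it is accepted by Q, and the two languages coincide.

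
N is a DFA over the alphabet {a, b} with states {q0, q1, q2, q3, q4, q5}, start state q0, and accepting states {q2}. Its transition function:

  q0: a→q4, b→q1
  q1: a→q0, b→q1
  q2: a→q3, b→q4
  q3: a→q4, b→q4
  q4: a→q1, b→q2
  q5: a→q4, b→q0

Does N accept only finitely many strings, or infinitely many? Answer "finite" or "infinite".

infinite

State q0 is reachable from the start and can reach an accepting state, and it lies on the cycle q0 → q1 → q0.
Traversing that cycle any number of times yields accepted strings of unbounded length, so the language is infinite.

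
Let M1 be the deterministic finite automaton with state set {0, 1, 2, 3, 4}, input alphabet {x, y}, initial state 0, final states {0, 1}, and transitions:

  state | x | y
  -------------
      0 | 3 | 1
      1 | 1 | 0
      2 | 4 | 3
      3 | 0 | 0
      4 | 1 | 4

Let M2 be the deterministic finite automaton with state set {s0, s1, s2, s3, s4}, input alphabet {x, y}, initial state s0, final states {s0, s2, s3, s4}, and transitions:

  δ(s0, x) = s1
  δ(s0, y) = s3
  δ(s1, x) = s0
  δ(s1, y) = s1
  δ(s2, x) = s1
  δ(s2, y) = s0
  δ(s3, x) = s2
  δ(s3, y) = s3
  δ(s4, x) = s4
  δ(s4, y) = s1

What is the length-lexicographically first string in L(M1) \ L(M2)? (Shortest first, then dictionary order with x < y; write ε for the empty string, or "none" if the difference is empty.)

xy

The string xy is accepted by M1 but not by M2.
No shorter string lies in the difference, and xy is the lexicographically first length-2 string in L(M1) \ L(M2).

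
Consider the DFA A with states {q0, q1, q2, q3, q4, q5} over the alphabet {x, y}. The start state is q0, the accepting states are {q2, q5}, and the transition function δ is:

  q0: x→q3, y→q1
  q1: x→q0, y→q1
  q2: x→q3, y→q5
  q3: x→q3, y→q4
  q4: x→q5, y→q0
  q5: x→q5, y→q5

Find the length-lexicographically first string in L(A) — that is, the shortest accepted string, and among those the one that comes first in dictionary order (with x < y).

A breadth-first search from q0 reaches an accepting state first via the path q0 → q3 → q4 → q5 on input xyx.
No string of length < 3 is accepted (BFS exhausts all shorter strings without reaching an accepting state), and xyx is the lexicographically least accepting string of length 3.

xyx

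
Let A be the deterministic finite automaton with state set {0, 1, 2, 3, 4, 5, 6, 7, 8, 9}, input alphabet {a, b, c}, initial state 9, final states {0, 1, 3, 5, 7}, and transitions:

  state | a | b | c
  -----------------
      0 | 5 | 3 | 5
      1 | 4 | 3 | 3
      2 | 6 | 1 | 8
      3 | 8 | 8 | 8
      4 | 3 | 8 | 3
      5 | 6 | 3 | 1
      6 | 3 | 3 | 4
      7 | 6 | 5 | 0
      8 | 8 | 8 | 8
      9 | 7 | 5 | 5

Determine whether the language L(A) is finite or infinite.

finite

The useful states (reachable from 9 and able to reach an accepting state) are {0, 1, 3, 4, 5, 6, 7, 9}.
Restricted to these states the transition graph has no cycle, so every accepting path has bounded length and L is finite.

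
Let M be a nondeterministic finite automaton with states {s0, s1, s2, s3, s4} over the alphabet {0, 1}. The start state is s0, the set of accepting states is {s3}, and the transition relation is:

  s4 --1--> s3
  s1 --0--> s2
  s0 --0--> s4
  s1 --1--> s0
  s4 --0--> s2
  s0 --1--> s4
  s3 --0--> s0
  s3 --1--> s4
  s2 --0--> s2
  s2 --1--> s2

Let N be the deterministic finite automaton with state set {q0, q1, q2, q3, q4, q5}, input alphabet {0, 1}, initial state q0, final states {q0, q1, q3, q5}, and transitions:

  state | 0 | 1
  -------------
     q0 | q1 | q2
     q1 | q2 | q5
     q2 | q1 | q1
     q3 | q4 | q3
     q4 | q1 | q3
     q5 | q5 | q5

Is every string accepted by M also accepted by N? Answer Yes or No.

Exploring the product automaton M × N from the start pair (s0, q0), following both machines on each input symbol, reaches 11 state pairs: (s0, q0), (s4, q1), (s4, q2), (s2, q2), (s3, q5), (s2, q1), (s3, q1), (s0, q5), (s4, q5), (s2, q5), (s0, q2).
M accepts in {s3} and N accepts in {q0, q1, q3, q5}. The reachable pairs whose M-component is accepting are (s3, q5), (s3, q1); in each of them the N-component is accepting too, so the product for L(M) \ L(N) (M-component accepting, N-component rejecting) has no reachable accepting pair and the difference is empty.
Hence every string in L(M) is also in L(N).

Yes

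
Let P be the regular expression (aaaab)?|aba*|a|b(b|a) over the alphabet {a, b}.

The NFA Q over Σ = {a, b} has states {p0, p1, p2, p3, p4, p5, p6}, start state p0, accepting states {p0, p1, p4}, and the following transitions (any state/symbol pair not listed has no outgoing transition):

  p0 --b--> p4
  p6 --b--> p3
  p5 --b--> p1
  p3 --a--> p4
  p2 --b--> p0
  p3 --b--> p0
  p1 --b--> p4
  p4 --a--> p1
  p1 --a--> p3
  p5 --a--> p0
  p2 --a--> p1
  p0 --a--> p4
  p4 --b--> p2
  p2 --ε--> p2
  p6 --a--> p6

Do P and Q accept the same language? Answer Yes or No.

The string ab is accepted by P but rejected by Q.
So L(P) ≠ L(Q).

No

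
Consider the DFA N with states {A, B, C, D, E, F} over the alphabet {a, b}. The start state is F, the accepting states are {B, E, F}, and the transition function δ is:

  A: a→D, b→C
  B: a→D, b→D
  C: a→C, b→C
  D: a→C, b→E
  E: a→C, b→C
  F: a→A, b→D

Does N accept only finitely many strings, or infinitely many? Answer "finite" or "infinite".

finite

The useful states (reachable from F and able to reach an accepting state) are {A, D, E, F}.
Restricted to these states the transition graph has no cycle, so every accepting path has bounded length and L is finite.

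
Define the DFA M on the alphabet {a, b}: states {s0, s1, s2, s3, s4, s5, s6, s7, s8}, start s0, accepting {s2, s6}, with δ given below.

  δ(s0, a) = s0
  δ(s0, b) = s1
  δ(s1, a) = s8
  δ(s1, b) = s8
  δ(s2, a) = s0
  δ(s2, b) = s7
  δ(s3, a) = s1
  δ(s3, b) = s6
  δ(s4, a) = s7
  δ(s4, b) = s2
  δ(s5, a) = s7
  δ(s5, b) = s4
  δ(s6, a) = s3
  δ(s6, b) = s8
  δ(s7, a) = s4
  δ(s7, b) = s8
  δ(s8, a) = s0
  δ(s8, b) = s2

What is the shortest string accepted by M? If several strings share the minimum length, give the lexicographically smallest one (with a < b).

A breadth-first search from s0 reaches an accepting state first via the path s0 → s1 → s8 → s2 on input bab.
No string of length < 3 is accepted (BFS exhausts all shorter strings without reaching an accepting state), and bab is the lexicographically least accepting string of length 3.

bab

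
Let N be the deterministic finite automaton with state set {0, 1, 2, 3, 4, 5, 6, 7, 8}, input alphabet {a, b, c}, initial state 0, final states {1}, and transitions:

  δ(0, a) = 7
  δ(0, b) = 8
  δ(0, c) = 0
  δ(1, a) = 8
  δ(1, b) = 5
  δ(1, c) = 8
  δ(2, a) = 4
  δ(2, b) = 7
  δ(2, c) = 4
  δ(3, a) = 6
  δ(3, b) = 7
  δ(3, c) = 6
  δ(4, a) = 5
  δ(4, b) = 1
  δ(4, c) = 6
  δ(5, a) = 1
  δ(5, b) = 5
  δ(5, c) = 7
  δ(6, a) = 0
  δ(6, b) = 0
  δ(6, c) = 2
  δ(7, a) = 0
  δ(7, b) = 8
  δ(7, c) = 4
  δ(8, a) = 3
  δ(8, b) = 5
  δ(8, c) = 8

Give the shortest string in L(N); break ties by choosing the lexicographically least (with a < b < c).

acb

A breadth-first search from 0 reaches an accepting state first via the path 0 → 7 → 4 → 1 on input acb.
No string of length < 3 is accepted (BFS exhausts all shorter strings without reaching an accepting state), and acb is the lexicographically least accepting string of length 3.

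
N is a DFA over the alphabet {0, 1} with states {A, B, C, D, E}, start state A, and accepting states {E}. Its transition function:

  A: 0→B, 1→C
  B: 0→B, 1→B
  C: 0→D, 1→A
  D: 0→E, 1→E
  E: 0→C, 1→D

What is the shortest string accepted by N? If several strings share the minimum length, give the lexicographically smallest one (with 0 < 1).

A breadth-first search from A reaches an accepting state first via the path A → C → D → E on input 100.
No string of length < 3 is accepted (BFS exhausts all shorter strings without reaching an accepting state), and 100 is the lexicographically least accepting string of length 3.

100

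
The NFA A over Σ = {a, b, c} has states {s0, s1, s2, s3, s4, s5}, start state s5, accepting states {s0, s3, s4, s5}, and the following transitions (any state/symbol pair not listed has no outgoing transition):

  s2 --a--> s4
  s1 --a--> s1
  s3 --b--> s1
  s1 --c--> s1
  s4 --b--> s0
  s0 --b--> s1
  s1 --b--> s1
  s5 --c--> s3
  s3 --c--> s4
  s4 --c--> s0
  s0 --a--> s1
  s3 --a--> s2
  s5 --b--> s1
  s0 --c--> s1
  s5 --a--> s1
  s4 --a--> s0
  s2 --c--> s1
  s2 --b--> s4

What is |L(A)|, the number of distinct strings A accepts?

14

The useful subgraph on states {s0, s2, s3, s4, s5} is acyclic, so L(A) is finite; the longest accepting path visits 5 useful states, giving maximum string length 4.
Counting accepting paths from s5 by length: 1 of length 0, 1 of length 1, 1 of length 2, 5 of length 3, 6 of length 4. Total 14.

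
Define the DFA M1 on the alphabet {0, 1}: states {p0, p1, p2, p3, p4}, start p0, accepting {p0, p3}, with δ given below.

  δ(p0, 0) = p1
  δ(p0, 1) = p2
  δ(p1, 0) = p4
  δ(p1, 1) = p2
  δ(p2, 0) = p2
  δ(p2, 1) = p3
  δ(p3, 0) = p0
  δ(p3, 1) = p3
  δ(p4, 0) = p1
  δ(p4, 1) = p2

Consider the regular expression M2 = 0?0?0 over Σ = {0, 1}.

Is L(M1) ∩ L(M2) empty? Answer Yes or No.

Converting the expression M2 to a DFA (subset construction, then merging equivalent states) gives the minimal DFA with states {r0, r1, r2, r3, r4}, start state r0, accepting states {r1, r3, r4} and transitions r0: 0→r1, 1→r2; r1: 0→r3, 1→r2; r2: 0→r2, 1→r2; r3: 0→r4, 1→r2; r4: 0→r2, 1→r2.
Exploring the product automaton M1 × M2 from the start pair (p0, r0), following both machines on each input symbol, reaches 9 state pairs: (p0, r0), (p1, r1), (p2, r2), (p4, r3), (p3, r2), (p1, r4), (p0, r2), (p4, r2), (p1, r2).
M1 accepts in {p0, p3} and M2 accepts in {r1, r3, r4}; no reachable pair has both components accepting, so no string drives both machines to acceptance simultaneously and L(M1) ∩ L(M2) = ∅.
So no string is accepted by both, and the intersection is empty.

Yes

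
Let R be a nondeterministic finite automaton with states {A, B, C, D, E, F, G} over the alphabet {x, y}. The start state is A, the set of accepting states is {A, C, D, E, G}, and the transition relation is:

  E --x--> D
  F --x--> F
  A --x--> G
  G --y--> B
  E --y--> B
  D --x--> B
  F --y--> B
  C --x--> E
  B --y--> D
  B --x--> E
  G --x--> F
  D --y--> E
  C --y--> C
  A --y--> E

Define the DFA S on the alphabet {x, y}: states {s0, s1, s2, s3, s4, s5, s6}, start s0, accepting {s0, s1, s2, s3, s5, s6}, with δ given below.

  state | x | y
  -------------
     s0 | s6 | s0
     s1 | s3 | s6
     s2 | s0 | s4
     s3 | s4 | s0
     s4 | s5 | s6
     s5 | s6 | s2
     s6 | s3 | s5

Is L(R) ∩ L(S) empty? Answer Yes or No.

No

The empty string ε is accepted by both R and S.
Hence L(R) ∩ L(S) ≠ ∅.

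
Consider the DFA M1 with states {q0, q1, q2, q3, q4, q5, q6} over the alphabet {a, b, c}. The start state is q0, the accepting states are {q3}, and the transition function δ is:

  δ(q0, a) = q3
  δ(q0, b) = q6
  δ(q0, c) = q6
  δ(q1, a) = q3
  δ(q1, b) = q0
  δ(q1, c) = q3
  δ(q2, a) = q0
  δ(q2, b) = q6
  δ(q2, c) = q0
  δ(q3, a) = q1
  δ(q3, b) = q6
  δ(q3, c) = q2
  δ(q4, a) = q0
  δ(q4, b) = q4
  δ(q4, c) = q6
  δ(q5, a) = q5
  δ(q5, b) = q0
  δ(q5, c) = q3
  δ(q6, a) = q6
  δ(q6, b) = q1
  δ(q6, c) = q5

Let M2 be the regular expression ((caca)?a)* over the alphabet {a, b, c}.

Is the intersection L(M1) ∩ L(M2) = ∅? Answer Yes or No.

The string a is accepted by both M1 and M2.
Hence L(M1) ∩ L(M2) ≠ ∅.

No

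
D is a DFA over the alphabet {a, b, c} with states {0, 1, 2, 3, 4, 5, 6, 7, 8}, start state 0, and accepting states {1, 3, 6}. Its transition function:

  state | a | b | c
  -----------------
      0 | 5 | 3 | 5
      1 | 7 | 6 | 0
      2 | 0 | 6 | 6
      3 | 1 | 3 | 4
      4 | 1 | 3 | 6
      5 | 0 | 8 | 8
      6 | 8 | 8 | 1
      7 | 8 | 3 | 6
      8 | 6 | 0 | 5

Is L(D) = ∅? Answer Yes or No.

No

The string b is accepted: the run 0 → 3 ends in the accepting state 3.
Since at least one string is accepted, L(D) is not empty.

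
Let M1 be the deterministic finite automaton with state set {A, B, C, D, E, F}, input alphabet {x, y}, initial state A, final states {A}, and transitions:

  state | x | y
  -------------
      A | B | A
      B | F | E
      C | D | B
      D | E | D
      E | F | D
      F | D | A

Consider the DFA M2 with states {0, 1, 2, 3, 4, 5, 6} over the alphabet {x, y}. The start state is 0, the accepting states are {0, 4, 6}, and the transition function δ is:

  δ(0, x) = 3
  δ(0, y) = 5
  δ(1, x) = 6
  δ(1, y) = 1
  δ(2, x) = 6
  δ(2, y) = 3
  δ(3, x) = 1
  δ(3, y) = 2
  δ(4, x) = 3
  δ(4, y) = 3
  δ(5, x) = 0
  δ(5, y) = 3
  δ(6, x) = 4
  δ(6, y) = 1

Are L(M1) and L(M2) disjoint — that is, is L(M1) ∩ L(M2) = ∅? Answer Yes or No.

No

The empty string ε is accepted by both M1 and M2.
Hence L(M1) ∩ L(M2) ≠ ∅.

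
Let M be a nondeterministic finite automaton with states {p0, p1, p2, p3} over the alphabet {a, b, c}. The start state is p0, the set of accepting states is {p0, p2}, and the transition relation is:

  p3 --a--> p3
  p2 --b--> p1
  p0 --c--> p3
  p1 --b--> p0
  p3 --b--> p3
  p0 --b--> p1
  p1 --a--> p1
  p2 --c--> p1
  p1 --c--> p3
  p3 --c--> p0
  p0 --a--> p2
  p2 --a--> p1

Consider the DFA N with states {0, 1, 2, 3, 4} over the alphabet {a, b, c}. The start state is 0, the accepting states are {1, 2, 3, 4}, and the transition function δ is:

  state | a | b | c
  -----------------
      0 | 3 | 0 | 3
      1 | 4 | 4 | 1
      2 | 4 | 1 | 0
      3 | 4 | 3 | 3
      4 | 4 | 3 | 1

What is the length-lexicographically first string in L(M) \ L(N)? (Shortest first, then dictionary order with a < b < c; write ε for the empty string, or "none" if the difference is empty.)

The empty string ε is accepted by M but not by N.
Since ε is the unique shortest string, it is the required witness.

ε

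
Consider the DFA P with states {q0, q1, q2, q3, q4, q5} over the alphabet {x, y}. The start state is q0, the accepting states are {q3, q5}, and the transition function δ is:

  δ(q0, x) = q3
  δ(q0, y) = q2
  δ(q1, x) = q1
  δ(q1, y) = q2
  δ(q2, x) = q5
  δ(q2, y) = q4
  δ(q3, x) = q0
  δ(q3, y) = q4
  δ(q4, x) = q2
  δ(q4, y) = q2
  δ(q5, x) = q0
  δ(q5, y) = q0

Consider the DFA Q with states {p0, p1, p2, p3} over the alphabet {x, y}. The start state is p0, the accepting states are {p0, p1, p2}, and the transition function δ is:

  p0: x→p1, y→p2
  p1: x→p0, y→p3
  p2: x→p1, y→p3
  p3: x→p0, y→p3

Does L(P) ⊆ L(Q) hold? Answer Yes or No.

Exploring the product automaton P × Q from the start pair (q0, p0), following both machines on each input symbol, reaches 14 state pairs: (q0, p0), (q3, p1), (q2, p2), (q4, p3), (q5, p1), (q2, p0), (q2, p3), (q0, p3), (q4, p2), (q5, p0), (q3, p0), (q2, p1), (q0, p1), (q0, p2).
P accepts in {q3, q5} and Q accepts in {p0, p1, p2}. The reachable pairs whose P-component is accepting are (q3, p1), (q5, p1), (q5, p0), (q3, p0); in each of them the Q-component is accepting too, so the product for L(P) \ L(Q) (P-component accepting, Q-component rejecting) has no reachable accepting pair and the difference is empty.
Hence every string in L(P) is also in L(Q).

Yes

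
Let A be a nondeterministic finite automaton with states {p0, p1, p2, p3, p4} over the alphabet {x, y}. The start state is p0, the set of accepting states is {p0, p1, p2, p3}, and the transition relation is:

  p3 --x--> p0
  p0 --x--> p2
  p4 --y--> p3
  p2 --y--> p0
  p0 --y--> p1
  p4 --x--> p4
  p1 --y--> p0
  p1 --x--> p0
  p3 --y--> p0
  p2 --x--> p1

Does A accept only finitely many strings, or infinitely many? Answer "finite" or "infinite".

infinite

State p0 is reachable from the start and can reach an accepting state, and it lies on the cycle p0 → p1 → p0.
Traversing that cycle any number of times yields accepted strings of unbounded length, so the language is infinite.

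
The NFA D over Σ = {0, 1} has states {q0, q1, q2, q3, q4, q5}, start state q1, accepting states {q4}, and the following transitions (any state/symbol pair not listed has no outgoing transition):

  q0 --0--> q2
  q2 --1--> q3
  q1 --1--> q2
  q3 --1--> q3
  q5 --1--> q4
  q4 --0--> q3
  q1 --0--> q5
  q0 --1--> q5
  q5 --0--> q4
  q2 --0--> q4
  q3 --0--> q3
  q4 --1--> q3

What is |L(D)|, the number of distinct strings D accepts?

The useful subgraph on states {q1, q2, q4, q5} is acyclic, so L(D) is finite; the longest accepting path visits 3 useful states, giving maximum string length 2.
Counting accepting paths from q1 by length: 3 of length 2. Total 3.

3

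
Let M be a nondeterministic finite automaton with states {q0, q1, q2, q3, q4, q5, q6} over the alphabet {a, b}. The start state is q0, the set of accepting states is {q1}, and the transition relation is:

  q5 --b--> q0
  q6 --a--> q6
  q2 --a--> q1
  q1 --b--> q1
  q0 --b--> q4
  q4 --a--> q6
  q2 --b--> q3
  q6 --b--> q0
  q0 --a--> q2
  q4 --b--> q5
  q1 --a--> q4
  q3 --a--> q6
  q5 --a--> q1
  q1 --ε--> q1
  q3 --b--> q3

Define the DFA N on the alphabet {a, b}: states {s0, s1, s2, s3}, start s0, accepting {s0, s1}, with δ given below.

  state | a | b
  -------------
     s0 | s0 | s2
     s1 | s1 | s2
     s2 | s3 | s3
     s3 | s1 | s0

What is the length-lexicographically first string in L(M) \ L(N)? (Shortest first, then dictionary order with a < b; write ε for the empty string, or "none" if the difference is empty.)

The string aab is accepted by M but not by N.
No shorter string lies in the difference, and aab is the lexicographically first length-3 string in L(M) \ L(N).

aab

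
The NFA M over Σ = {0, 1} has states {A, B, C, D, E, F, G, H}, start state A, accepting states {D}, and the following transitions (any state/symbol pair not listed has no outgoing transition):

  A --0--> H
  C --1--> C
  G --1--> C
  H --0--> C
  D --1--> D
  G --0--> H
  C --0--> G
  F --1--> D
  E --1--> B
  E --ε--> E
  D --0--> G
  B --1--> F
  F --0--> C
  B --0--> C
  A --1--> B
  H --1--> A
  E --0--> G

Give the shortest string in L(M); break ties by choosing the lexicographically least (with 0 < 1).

A breadth-first search from A reaches an accepting state first via the path A → B → F → D on input 111.
No string of length < 3 is accepted (BFS exhausts all shorter strings without reaching an accepting state), and 111 is the lexicographically least accepting string of length 3.

111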